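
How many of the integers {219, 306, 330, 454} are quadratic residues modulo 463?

1

(219/463) = -1 → non-residue.
(306/463) = +1 → QR.
(330/463) = -1 → non-residue.
(454/463) = -1 → non-residue.
Total quadratic residues among the 4: 1.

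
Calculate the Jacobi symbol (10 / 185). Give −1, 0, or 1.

0

Pull out 2: since 185 ≡ 1 (mod 8), (2/185) = +1.
Reciprocity: 5 ≡ 1 and 185 ≡ 1 (mod 4), so (5/185) = +(185/5).
Reduce top mod 5: now compute (0/5).
Top reduces to 0: gcd > 1, so the symbol is 0.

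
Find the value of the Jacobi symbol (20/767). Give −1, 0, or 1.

-1

Pull out 2^2: since 767 ≡ 7 (mod 8), (2/767) = +1, so (2/767)^2 = +1.
Reciprocity: 5 ≡ 1 and 767 ≡ 3 (mod 4), so (5/767) = +(767/5).
Reduce top mod 5: now compute (2/5).
Pull out 2: since 5 ≡ 5 (mod 8), (2/5) = -1.
Reached (1/5) = 1. Collecting the sign flips along the way, the symbol is -1.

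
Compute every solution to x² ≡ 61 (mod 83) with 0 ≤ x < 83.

Since 83 ≡ 3 (mod 4), a square root of 61 is 61^((83+1)/4) = 61^21 mod 83.
Repeated squaring: 61^2≡69, 61^4≡30, 61^8≡70, 61^16≡3 (mod 83).
61^21 = 61^(16+4+1) ≡ 12 (mod 83).
Check: 12² = 144 ≡ 61 (mod 83). The two roots are 12 and 71.

12, 71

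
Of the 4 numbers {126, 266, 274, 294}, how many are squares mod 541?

0

(126/541) = -1 → non-residue.
(266/541) = -1 → non-residue.
(274/541) = -1 → non-residue.
(294/541) = -1 → non-residue.
Total quadratic residues among the 4: 0.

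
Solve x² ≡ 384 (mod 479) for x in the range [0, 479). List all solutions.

Since 479 ≡ 3 (mod 4), a square root of 384 is 384^((479+1)/4) = 384^120 mod 479.
Repeated squaring: 384^2≡403, 384^4≡28, 384^8≡305, 384^16≡99, 384^32≡221, 384^64≡462 (mod 479).
384^120 = 384^(64+32+16+8) ≡ 392 (mod 479).
Check: 392² = 153664 ≡ 384 (mod 479). The two roots are 87 and 392.

87, 392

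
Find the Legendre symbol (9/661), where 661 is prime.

1

Euler's criterion: (9/661) ≡ 9^330 (mod 661).
9^2 ≡ 81 (mod 661)
9^4 ≡ 612 (mod 661)
9^8 ≡ 418 (mod 661)
9^16 ≡ 220 (mod 661)
9^32 ≡ 147 (mod 661)
9^64 ≡ 457 (mod 661)
9^128 ≡ 634 (mod 661)
9^256 ≡ 68 (mod 661)
9^330 = 9^(256+64+8+2) ≡ 1 (mod 661).
Result is 1, so (9/661) = 1.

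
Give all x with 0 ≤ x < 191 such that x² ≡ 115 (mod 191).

Since 191 ≡ 3 (mod 4), a square root of 115 is 115^((191+1)/4) = 115^48 mod 191.
Repeated squaring: 115^2≡46, 115^4≡15, 115^8≡34, 115^16≡10, 115^32≡100 (mod 191).
115^48 = 115^(32+16) ≡ 45 (mod 191).
Check: 45² = 2025 ≡ 115 (mod 191). The two roots are 45 and 146.

45, 146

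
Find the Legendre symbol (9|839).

1

Reciprocity: 9 ≡ 1 and 839 ≡ 3 (mod 4), so (9/839) = +(839/9).
Reduce top mod 9: now compute (2/9).
Pull out 2: since 9 ≡ 1 (mod 8), (2/9) = +1.
Reached (1/9) = 1. Collecting the sign flips along the way, the symbol is +1.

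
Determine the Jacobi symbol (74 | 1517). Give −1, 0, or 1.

0

Pull out 2: since 1517 ≡ 5 (mod 8), (2/1517) = -1.
Reciprocity: 37 ≡ 1 and 1517 ≡ 1 (mod 4), so (37/1517) = +(1517/37).
Reduce top mod 37: now compute (0/37).
Top reduces to 0: gcd > 1, so the symbol is 0.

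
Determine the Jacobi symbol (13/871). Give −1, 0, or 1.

Reciprocity: 13 ≡ 1 and 871 ≡ 3 (mod 4), so (13/871) = +(871/13).
Reduce top mod 13: now compute (0/13).
Top reduces to 0: gcd > 1, so the symbol is 0.

0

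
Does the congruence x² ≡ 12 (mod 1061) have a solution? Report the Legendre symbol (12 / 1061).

-1

Euler's criterion: (12/1061) ≡ 12^530 (mod 1061).
12^2 ≡ 144 (mod 1061)
12^4 ≡ 577 (mod 1061)
12^8 ≡ 836 (mod 1061)
12^16 ≡ 758 (mod 1061)
12^32 ≡ 563 (mod 1061)
12^64 ≡ 791 (mod 1061)
12^128 ≡ 752 (mod 1061)
12^256 ≡ 1052 (mod 1061)
12^512 ≡ 81 (mod 1061)
12^530 = 12^(512+16+2) ≡ 1060 (mod 1061).
Result is 1060 ≡ −1, so (12/1061) = −1.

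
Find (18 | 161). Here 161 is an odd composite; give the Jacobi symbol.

Pull out 2: since 161 ≡ 1 (mod 8), (2/161) = +1.
Reciprocity: 9 ≡ 1 and 161 ≡ 1 (mod 4), so (9/161) = +(161/9).
Reduce top mod 9: now compute (8/9).
Pull out 2^3: since 9 ≡ 1 (mod 8), (2/9) = +1, so (2/9)^3 = +1.
Reached (1/9) = 1. Collecting the sign flips along the way, the symbol is +1.

1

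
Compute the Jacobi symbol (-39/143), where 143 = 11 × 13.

0

First reduce: -39 ≡ 104 (mod 143).
Pull out 2^3: since 143 ≡ 7 (mod 8), (2/143) = +1, so (2/143)^3 = +1.
Reciprocity: 13 ≡ 1 and 143 ≡ 3 (mod 4), so (13/143) = +(143/13).
Reduce top mod 13: now compute (0/13).
Top reduces to 0: gcd > 1, so the symbol is 0.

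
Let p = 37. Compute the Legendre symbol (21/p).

1

Euler's criterion: (21/37) ≡ 21^18 (mod 37).
21^2 ≡ 34 (mod 37)
21^4 ≡ 9 (mod 37)
21^8 ≡ 7 (mod 37)
21^16 ≡ 12 (mod 37)
21^18 = 21^(16+2) ≡ 1 (mod 37).
Result is 1, so (21/37) = 1.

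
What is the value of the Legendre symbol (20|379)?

Euler's criterion: (20/379) ≡ 20^189 (mod 379).
20^2 ≡ 21 (mod 379)
20^4 ≡ 62 (mod 379)
20^8 ≡ 54 (mod 379)
20^16 ≡ 263 (mod 379)
20^32 ≡ 191 (mod 379)
20^64 ≡ 97 (mod 379)
20^128 ≡ 313 (mod 379)
20^189 = 20^(128+32+16+8+4+1) ≡ 1 (mod 379).
Result is 1, so (20/379) = 1.

1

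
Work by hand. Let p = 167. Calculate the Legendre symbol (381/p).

Euler's criterion: (381/167) ≡ 47^83 (mod 167).
47^2 ≡ 38 (mod 167)
47^4 ≡ 108 (mod 167)
47^8 ≡ 141 (mod 167)
47^16 ≡ 8 (mod 167)
47^32 ≡ 64 (mod 167)
47^64 ≡ 88 (mod 167)
47^83 = 47^(64+16+2+1) ≡ 1 (mod 167).
Result is 1, so (381/167) = 1.

1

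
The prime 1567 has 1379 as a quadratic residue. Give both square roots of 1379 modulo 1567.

Since 1567 ≡ 3 (mod 4), a square root of 1379 is 1379^((1567+1)/4) = 1379^392 mod 1567.
Repeated squaring: 1379^2≡870, 1379^4≡39, 1379^8≡1521, 1379^16≡549, 1379^32≡537, 1379^64≡41, 1379^128≡114, 1379^256≡460 (mod 1567).
1379^392 = 1379^(256+128+8) ≡ 940 (mod 1567).
Check: 940² = 883600 ≡ 1379 (mod 1567). The two roots are 627 and 940.

627, 940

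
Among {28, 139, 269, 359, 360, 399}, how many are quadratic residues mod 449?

5

(28/449) = +1 → QR.
(139/449) = -1 → non-residue.
(269/449) = +1 → QR.
(359/449) = +1 → QR.
(360/449) = +1 → QR.
(399/449) = +1 → QR.
Total quadratic residues among the 6: 5.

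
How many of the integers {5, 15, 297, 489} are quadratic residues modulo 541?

(5/541) = +1 → QR.
(15/541) = +1 → QR.
(297/541) = -1 → non-residue.
(489/541) = -1 → non-residue.
Total quadratic residues among the 4: 2.

2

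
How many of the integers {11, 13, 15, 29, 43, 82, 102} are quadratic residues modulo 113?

(11/113) = +1 → QR.
(13/113) = +1 → QR.
(15/113) = +1 → QR.
(29/113) = -1 → non-residue.
(43/113) = -1 → non-residue.
(82/113) = +1 → QR.
(102/113) = +1 → QR.
Total quadratic residues among the 7: 5.

5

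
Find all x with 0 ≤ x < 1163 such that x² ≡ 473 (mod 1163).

Since 1163 ≡ 3 (mod 4), a square root of 473 is 473^((1163+1)/4) = 473^291 mod 1163.
Repeated squaring: 473^2≡433, 473^4≡246, 473^8≡40, 473^16≡437, 473^32≡237, 473^64≡345, 473^128≡399, 473^256≡1033 (mod 1163).
473^291 = 473^(256+32+2+1) ≡ 568 (mod 1163).
Check: 568² = 322624 ≡ 473 (mod 1163). The two roots are 568 and 595.

568, 595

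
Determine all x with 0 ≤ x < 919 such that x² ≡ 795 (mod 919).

179, 740

Since 919 ≡ 3 (mod 4), a square root of 795 is 795^((919+1)/4) = 795^230 mod 919.
Repeated squaring: 795^2≡672, 795^4≡355, 795^8≡122, 795^16≡180, 795^32≡235, 795^64≡85, 795^128≡792 (mod 919).
795^230 = 795^(128+64+32+4+2) ≡ 179 (mod 919).
Check: 179² = 32041 ≡ 795 (mod 919). The two roots are 179 and 740.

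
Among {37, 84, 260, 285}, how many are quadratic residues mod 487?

(37/487) = -1 → non-residue.
(84/487) = +1 → QR.
(260/487) = +1 → QR.
(285/487) = +1 → QR.
Total quadratic residues among the 4: 3.

3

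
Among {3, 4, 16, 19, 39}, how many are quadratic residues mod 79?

(3/79) = -1 → non-residue.
(4/79) = +1 → QR.
(16/79) = +1 → QR.
(19/79) = +1 → QR.
(39/79) = -1 → non-residue.
Total quadratic residues among the 5: 3.

3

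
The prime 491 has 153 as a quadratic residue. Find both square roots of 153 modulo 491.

240, 251

Since 491 ≡ 3 (mod 4), a square root of 153 is 153^((491+1)/4) = 153^123 mod 491.
Repeated squaring: 153^2≡332, 153^4≡240, 153^8≡153, 153^16≡332, 153^32≡240, 153^64≡153 (mod 491).
153^123 = 153^(64+32+16+8+2+1) ≡ 240 (mod 491).
Check: 240² = 57600 ≡ 153 (mod 491). The two roots are 240 and 251.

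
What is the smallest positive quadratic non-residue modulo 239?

(2/239) = +1, so 2 is a residue.
(3/239) = +1, so 3 is a residue.
(4/239) = +1, so 4 is a residue.
(5/239) = +1, so 5 is a residue.
(6/239) = +1, so 6 is a residue.
(7/239) = −1, so 7 is the smallest positive non-residue mod 239.

7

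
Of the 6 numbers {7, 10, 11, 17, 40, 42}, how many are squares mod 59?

(7/59) = +1 → QR.
(10/59) = -1 → non-residue.
(11/59) = -1 → non-residue.
(17/59) = +1 → QR.
(40/59) = -1 → non-residue.
(42/59) = -1 → non-residue.
Total quadratic residues among the 6: 2.

2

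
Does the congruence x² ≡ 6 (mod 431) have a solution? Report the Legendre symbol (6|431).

1

Euler's criterion: (6/431) ≡ 6^215 (mod 431).
6^2 ≡ 36 (mod 431)
6^4 ≡ 3 (mod 431)
6^8 ≡ 9 (mod 431)
6^16 ≡ 81 (mod 431)
6^32 ≡ 96 (mod 431)
6^64 ≡ 165 (mod 431)
6^128 ≡ 72 (mod 431)
6^215 = 6^(128+64+16+4+2+1) ≡ 1 (mod 431).
Result is 1, so (6/431) = 1.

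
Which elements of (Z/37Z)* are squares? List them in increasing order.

1 3 4 7 9 10 11 12 16 21 25 26 27 28 30 33 34 36

Square k = 1,…,18 (k and 37−k give the same square):
1²=1, 2²=4, 3²=9, 4²=16, 5²=25, 6²=36, 7²≡12, 8²≡27, 9²≡7, 10²≡26, 11²≡10, 12²≡33, 13²≡21, 14²≡11, 15²≡3, 16²≡34, 17²≡30, 18²≡28 (mod 37).
So the quadratic residues mod 37 are {1, 3, 4, 7, 9, 10, 11, 12, 16, 21, 25, 26, 27, 28, 30, 33, 34, 36}.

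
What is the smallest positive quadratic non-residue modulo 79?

3

(2/79) = +1, so 2 is a residue.
(3/79) = −1, so 3 is the smallest positive non-residue mod 79.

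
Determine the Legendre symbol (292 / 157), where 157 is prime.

-1

First reduce: 292 ≡ 135 (mod 157).
Reciprocity: 135 ≡ 3 and 157 ≡ 1 (mod 4), so (135/157) = +(157/135).
Reduce top mod 135: now compute (22/135).
Pull out 2: since 135 ≡ 7 (mod 8), (2/135) = +1.
Reciprocity: 11 ≡ 3 and 135 ≡ 3 (mod 4), so (11/135) = −(135/11).
Reduce top mod 11: now compute (3/11).
Reciprocity: 3 ≡ 3 and 11 ≡ 3 (mod 4), so (3/11) = −(11/3).
Reduce top mod 3: now compute (2/3).
Pull out 2: since 3 ≡ 3 (mod 8), (2/3) = -1.
Reached (1/3) = 1. Collecting the sign flips along the way, the symbol is -1.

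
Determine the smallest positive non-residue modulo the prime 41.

(2/41) = +1, so 2 is a residue.
(3/41) = −1, so 3 is the smallest positive non-residue mod 41.

3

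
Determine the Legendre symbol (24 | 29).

Euler's criterion: (24/29) ≡ 24^14 (mod 29).
24^2 ≡ 25 (mod 29)
24^4 ≡ 16 (mod 29)
24^8 ≡ 24 (mod 29)
24^14 = 24^(8+4+2) ≡ 1 (mod 29).
Result is 1, so (24/29) = 1.

1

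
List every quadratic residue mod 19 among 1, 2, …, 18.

1,4,5,6,7,9,11,16,17

Square k = 1,…,9 (k and 19−k give the same square):
1²=1, 2²=4, 3²=9, 4²=16, 5²≡6, 6²≡17, 7²≡11, 8²≡7, 9²≡5 (mod 19).
So the quadratic residues mod 19 are {1, 4, 5, 6, 7, 9, 11, 16, 17}.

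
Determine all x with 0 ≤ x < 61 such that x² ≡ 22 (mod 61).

12, 49

61 ≡ 1 (mod 4), so we find a root by search.
Trying successive values, 12² = 144 ≡ 22 (mod 61). The other root is 61 − 12 = 49.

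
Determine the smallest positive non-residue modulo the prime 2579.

(2/2579) = −1, so 2 is the smallest positive non-residue mod 2579.

2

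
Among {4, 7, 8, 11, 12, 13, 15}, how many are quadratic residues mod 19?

3

(4/19) = +1 → QR.
(7/19) = +1 → QR.
(8/19) = -1 → non-residue.
(11/19) = +1 → QR.
(12/19) = -1 → non-residue.
(13/19) = -1 → non-residue.
(15/19) = -1 → non-residue.
Total quadratic residues among the 7: 3.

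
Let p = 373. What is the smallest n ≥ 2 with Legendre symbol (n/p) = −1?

2

(2/373) = −1, so 2 is the smallest positive non-residue mod 373.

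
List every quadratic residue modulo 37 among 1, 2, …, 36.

Square k = 1,…,18 (k and 37−k give the same square):
1²=1, 2²=4, 3²=9, 4²=16, 5²=25, 6²=36, 7²≡12, 8²≡27, 9²≡7, 10²≡26, 11²≡10, 12²≡33, 13²≡21, 14²≡11, 15²≡3, 16²≡34, 17²≡30, 18²≡28 (mod 37).
So the quadratic residues mod 37 are {1, 3, 4, 7, 9, 10, 11, 12, 16, 21, 25, 26, 27, 28, 30, 33, 34, 36}.

1,3,4,7,9,10,11,12,16,21,25,26,27,28,30,33,34,36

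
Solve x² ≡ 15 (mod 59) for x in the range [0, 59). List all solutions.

Since 59 ≡ 3 (mod 4), a square root of 15 is 15^((59+1)/4) = 15^15 mod 59.
Repeated squaring: 15^2≡48, 15^4≡3, 15^8≡9 (mod 59).
15^15 = 15^(8+4+2+1) ≡ 29 (mod 59).
Check: 29² = 841 ≡ 15 (mod 59). The two roots are 29 and 30.

29, 30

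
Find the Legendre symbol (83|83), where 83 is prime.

0

First reduce: 83 ≡ 0 (mod 83).
Top reduces to 0: gcd > 1, so the symbol is 0.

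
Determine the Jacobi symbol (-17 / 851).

First reduce: -17 ≡ 834 (mod 851).
Pull out 2: since 851 ≡ 3 (mod 8), (2/851) = -1.
Reciprocity: 417 ≡ 1 and 851 ≡ 3 (mod 4), so (417/851) = +(851/417).
Reduce top mod 417: now compute (17/417).
Reciprocity: 17 ≡ 1 and 417 ≡ 1 (mod 4), so (17/417) = +(417/17).
Reduce top mod 17: now compute (9/17).
Reciprocity: 9 ≡ 1 and 17 ≡ 1 (mod 4), so (9/17) = +(17/9).
Reduce top mod 9: now compute (8/9).
Pull out 2^3: since 9 ≡ 1 (mod 8), (2/9) = +1, so (2/9)^3 = +1.
Reached (1/9) = 1. Collecting the sign flips along the way, the symbol is -1.

-1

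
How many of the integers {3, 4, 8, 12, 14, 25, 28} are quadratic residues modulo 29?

3

(3/29) = -1 → non-residue.
(4/29) = +1 → QR.
(8/29) = -1 → non-residue.
(12/29) = -1 → non-residue.
(14/29) = -1 → non-residue.
(25/29) = +1 → QR.
(28/29) = +1 → QR.
Total quadratic residues among the 7: 3.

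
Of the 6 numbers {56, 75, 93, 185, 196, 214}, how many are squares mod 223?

(56/223) = +1 → QR.
(75/223) = -1 → non-residue.
(93/223) = -1 → non-residue.
(185/223) = -1 → non-residue.
(196/223) = +1 → QR.
(214/223) = -1 → non-residue.
Total quadratic residues among the 6: 2.

2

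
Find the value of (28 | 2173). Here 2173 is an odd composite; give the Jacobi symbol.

-1

Pull out 2^2: since 2173 ≡ 5 (mod 8), (2/2173) = -1, so (2/2173)^2 = +1.
Reciprocity: 7 ≡ 3 and 2173 ≡ 1 (mod 4), so (7/2173) = +(2173/7).
Reduce top mod 7: now compute (3/7).
Reciprocity: 3 ≡ 3 and 7 ≡ 3 (mod 4), so (3/7) = −(7/3).
Reduce top mod 3: now compute (1/3).
Reached (1/3) = 1. Collecting the sign flips along the way, the symbol is -1.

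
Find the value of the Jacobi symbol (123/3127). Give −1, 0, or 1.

1

Reciprocity: 123 ≡ 3 and 3127 ≡ 3 (mod 4), so (123/3127) = −(3127/123).
Reduce top mod 123: now compute (52/123).
Pull out 2^2: since 123 ≡ 3 (mod 8), (2/123) = -1, so (2/123)^2 = +1.
Reciprocity: 13 ≡ 1 and 123 ≡ 3 (mod 4), so (13/123) = +(123/13).
Reduce top mod 13: now compute (6/13).
Pull out 2: since 13 ≡ 5 (mod 8), (2/13) = -1.
Reciprocity: 3 ≡ 3 and 13 ≡ 1 (mod 4), so (3/13) = +(13/3).
Reduce top mod 3: now compute (1/3).
Reached (1/3) = 1. Collecting the sign flips along the way, the symbol is +1.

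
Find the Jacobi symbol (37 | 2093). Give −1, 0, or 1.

Reciprocity: 37 ≡ 1 and 2093 ≡ 1 (mod 4), so (37/2093) = +(2093/37).
Reduce top mod 37: now compute (21/37).
Reciprocity: 21 ≡ 1 and 37 ≡ 1 (mod 4), so (21/37) = +(37/21).
Reduce top mod 21: now compute (16/21).
Pull out 2^4: since 21 ≡ 5 (mod 8), (2/21) = -1, so (2/21)^4 = +1.
Reached (1/21) = 1. Collecting the sign flips along the way, the symbol is +1.

1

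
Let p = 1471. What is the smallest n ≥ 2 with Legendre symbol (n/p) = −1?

3

(2/1471) = +1, so 2 is a residue.
(3/1471) = −1, so 3 is the smallest positive non-residue mod 1471.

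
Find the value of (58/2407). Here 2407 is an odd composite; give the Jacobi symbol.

0

Pull out 2: since 2407 ≡ 7 (mod 8), (2/2407) = +1.
Reciprocity: 29 ≡ 1 and 2407 ≡ 3 (mod 4), so (29/2407) = +(2407/29).
Reduce top mod 29: now compute (0/29).
Top reduces to 0: gcd > 1, so the symbol is 0.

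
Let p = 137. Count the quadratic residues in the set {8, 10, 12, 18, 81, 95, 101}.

(8/137) = +1 → QR.
(10/137) = -1 → non-residue.
(12/137) = -1 → non-residue.
(18/137) = +1 → QR.
(81/137) = +1 → QR.
(95/137) = -1 → non-residue.
(101/137) = +1 → QR.
Total quadratic residues among the 7: 4.

4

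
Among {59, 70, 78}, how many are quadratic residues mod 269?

(59/269) = -1 → non-residue.
(70/269) = +1 → QR.
(78/269) = +1 → QR.
Total quadratic residues among the 3: 2.

2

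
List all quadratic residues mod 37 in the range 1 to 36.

Square k = 1,…,18 (k and 37−k give the same square):
1²=1, 2²=4, 3²=9, 4²=16, 5²=25, 6²=36, 7²≡12, 8²≡27, 9²≡7, 10²≡26, 11²≡10, 12²≡33, 13²≡21, 14²≡11, 15²≡3, 16²≡34, 17²≡30, 18²≡28 (mod 37).
So the quadratic residues mod 37 are {1, 3, 4, 7, 9, 10, 11, 12, 16, 21, 25, 26, 27, 28, 30, 33, 34, 36}.

1,3,4,7,9,10,11,12,16,21,25,26,27,28,30,33,34,36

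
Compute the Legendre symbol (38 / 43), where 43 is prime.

1

Pull out 2: since 43 ≡ 3 (mod 8), (2/43) = -1.
Reciprocity: 19 ≡ 3 and 43 ≡ 3 (mod 4), so (19/43) = −(43/19).
Reduce top mod 19: now compute (5/19).
Reciprocity: 5 ≡ 1 and 19 ≡ 3 (mod 4), so (5/19) = +(19/5).
Reduce top mod 5: now compute (4/5).
Pull out 2^2: since 5 ≡ 5 (mod 8), (2/5) = -1, so (2/5)^2 = +1.
Reached (1/5) = 1. Collecting the sign flips along the way, the symbol is +1.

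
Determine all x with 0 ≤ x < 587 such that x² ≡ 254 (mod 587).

29, 558

Since 587 ≡ 3 (mod 4), a square root of 254 is 254^((587+1)/4) = 254^147 mod 587.
Repeated squaring: 254^2≡533, 254^4≡568, 254^8≡361, 254^16≡7, 254^32≡49, 254^64≡53, 254^128≡461 (mod 587).
254^147 = 254^(128+16+2+1) ≡ 29 (mod 587).
Check: 29² = 841 ≡ 254 (mod 587). The two roots are 29 and 558.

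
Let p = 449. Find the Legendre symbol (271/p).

Euler's criterion: (271/449) ≡ 271^224 (mod 449).
271^2 ≡ 254 (mod 449)
271^4 ≡ 309 (mod 449)
271^8 ≡ 293 (mod 449)
271^16 ≡ 90 (mod 449)
271^32 ≡ 18 (mod 449)
271^64 ≡ 324 (mod 449)
271^128 ≡ 359 (mod 449)
271^224 = 271^(128+64+32) ≡ 1 (mod 449).
Result is 1, so (271/449) = 1.

1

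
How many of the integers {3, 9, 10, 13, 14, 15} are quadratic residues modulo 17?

3

(3/17) = -1 → non-residue.
(9/17) = +1 → QR.
(10/17) = -1 → non-residue.
(13/17) = +1 → QR.
(14/17) = -1 → non-residue.
(15/17) = +1 → QR.
Total quadratic residues among the 6: 3.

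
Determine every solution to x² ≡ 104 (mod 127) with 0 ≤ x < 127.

55, 72

Since 127 ≡ 3 (mod 4), a square root of 104 is 104^((127+1)/4) = 104^32 mod 127.
Repeated squaring: 104^2≡21, 104^4≡60, 104^8≡44, 104^16≡31, 104^32≡72 (mod 127).
104^32 = 104^(32) ≡ 72 (mod 127).
Check: 72² = 5184 ≡ 104 (mod 127). The two roots are 55 and 72.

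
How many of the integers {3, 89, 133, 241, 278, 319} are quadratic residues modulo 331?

3

(3/331) = -1 → non-residue.
(89/331) = +1 → QR.
(133/331) = -1 → non-residue.
(241/331) = +1 → QR.
(278/331) = -1 → non-residue.
(319/331) = +1 → QR.
Total quadratic residues among the 6: 3.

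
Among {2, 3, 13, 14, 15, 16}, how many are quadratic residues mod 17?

(2/17) = +1 → QR.
(3/17) = -1 → non-residue.
(13/17) = +1 → QR.
(14/17) = -1 → non-residue.
(15/17) = +1 → QR.
(16/17) = +1 → QR.
Total quadratic residues among the 6: 4.

4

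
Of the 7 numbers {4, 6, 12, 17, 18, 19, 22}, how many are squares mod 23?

4

(4/23) = +1 → QR.
(6/23) = +1 → QR.
(12/23) = +1 → QR.
(17/23) = -1 → non-residue.
(18/23) = +1 → QR.
(19/23) = -1 → non-residue.
(22/23) = -1 → non-residue.
Total quadratic residues among the 7: 4.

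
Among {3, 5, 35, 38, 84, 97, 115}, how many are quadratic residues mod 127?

(3/127) = -1 → non-residue.
(5/127) = -1 → non-residue.
(35/127) = +1 → QR.
(38/127) = +1 → QR.
(84/127) = +1 → QR.
(97/127) = -1 → non-residue.
(115/127) = +1 → QR.
Total quadratic residues among the 7: 4.

4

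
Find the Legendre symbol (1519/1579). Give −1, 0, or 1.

Reciprocity: 1519 ≡ 3 and 1579 ≡ 3 (mod 4), so (1519/1579) = −(1579/1519).
Reduce top mod 1519: now compute (60/1519).
Pull out 2^2: since 1519 ≡ 7 (mod 8), (2/1519) = +1, so (2/1519)^2 = +1.
Reciprocity: 15 ≡ 3 and 1519 ≡ 3 (mod 4), so (15/1519) = −(1519/15).
Reduce top mod 15: now compute (4/15).
Pull out 2^2: since 15 ≡ 7 (mod 8), (2/15) = +1, so (2/15)^2 = +1.
Reached (1/15) = 1. Collecting the sign flips along the way, the symbol is +1.

1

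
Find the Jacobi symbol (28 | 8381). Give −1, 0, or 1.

Pull out 2^2: since 8381 ≡ 5 (mod 8), (2/8381) = -1, so (2/8381)^2 = +1.
Reciprocity: 7 ≡ 3 and 8381 ≡ 1 (mod 4), so (7/8381) = +(8381/7).
Reduce top mod 7: now compute (2/7).
Pull out 2: since 7 ≡ 7 (mod 8), (2/7) = +1.
Reached (1/7) = 1. Collecting the sign flips along the way, the symbol is +1.

1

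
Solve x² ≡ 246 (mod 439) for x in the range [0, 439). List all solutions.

176, 263

Since 439 ≡ 3 (mod 4), a square root of 246 is 246^((439+1)/4) = 246^110 mod 439.
Repeated squaring: 246^2≡373, 246^4≡405, 246^8≡278, 246^16≡20, 246^32≡400, 246^64≡204 (mod 439).
246^110 = 246^(64+32+8+4+2) ≡ 176 (mod 439).
Check: 176² = 30976 ≡ 246 (mod 439). The two roots are 176 and 263.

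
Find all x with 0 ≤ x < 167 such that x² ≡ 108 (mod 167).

38, 129

Since 167 ≡ 3 (mod 4), a square root of 108 is 108^((167+1)/4) = 108^42 mod 167.
Repeated squaring: 108^2≡141, 108^4≡8, 108^8≡64, 108^16≡88, 108^32≡62 (mod 167).
108^42 = 108^(32+8+2) ≡ 38 (mod 167).
Check: 38² = 1444 ≡ 108 (mod 167). The two roots are 38 and 129.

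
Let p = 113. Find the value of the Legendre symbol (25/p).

1

Reciprocity: 25 ≡ 1 and 113 ≡ 1 (mod 4), so (25/113) = +(113/25).
Reduce top mod 25: now compute (13/25).
Reciprocity: 13 ≡ 1 and 25 ≡ 1 (mod 4), so (13/25) = +(25/13).
Reduce top mod 13: now compute (12/13).
Pull out 2^2: since 13 ≡ 5 (mod 8), (2/13) = -1, so (2/13)^2 = +1.
Reciprocity: 3 ≡ 3 and 13 ≡ 1 (mod 4), so (3/13) = +(13/3).
Reduce top mod 3: now compute (1/3).
Reached (1/3) = 1. Collecting the sign flips along the way, the symbol is +1.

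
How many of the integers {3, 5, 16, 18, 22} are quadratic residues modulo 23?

3

(3/23) = +1 → QR.
(5/23) = -1 → non-residue.
(16/23) = +1 → QR.
(18/23) = +1 → QR.
(22/23) = -1 → non-residue.
Total quadratic residues among the 5: 3.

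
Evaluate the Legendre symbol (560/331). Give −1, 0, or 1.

-1

First reduce: 560 ≡ 229 (mod 331).
Reciprocity: 229 ≡ 1 and 331 ≡ 3 (mod 4), so (229/331) = +(331/229).
Reduce top mod 229: now compute (102/229).
Pull out 2: since 229 ≡ 5 (mod 8), (2/229) = -1.
Reciprocity: 51 ≡ 3 and 229 ≡ 1 (mod 4), so (51/229) = +(229/51).
Reduce top mod 51: now compute (25/51).
Reciprocity: 25 ≡ 1 and 51 ≡ 3 (mod 4), so (25/51) = +(51/25).
Reduce top mod 25: now compute (1/25).
Reached (1/25) = 1. Collecting the sign flips along the way, the symbol is -1.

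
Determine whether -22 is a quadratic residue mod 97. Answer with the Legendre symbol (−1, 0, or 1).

Euler's criterion: (-22/97) ≡ 75^48 (mod 97).
75^2 ≡ 96 (mod 97)
75^4 ≡ 1 (mod 97)
75^8 ≡ 1 (mod 97)
75^16 ≡ 1 (mod 97)
75^32 ≡ 1 (mod 97)
75^48 = 75^(32+16) ≡ 1 (mod 97).
Result is 1, so (-22/97) = 1.

1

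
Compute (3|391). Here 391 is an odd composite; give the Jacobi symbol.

-1

Reciprocity: 3 ≡ 3 and 391 ≡ 3 (mod 4), so (3/391) = −(391/3).
Reduce top mod 3: now compute (1/3).
Reached (1/3) = 1. Collecting the sign flips along the way, the symbol is -1.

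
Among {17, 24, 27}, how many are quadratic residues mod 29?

(17/29) = -1 → non-residue.
(24/29) = +1 → QR.
(27/29) = -1 → non-residue.
Total quadratic residues among the 3: 1.

1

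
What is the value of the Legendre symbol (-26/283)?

1

Euler's criterion: (-26/283) ≡ 257^141 (mod 283).
257^2 ≡ 110 (mod 283)
257^4 ≡ 214 (mod 283)
257^8 ≡ 233 (mod 283)
257^16 ≡ 236 (mod 283)
257^32 ≡ 228 (mod 283)
257^64 ≡ 195 (mod 283)
257^128 ≡ 103 (mod 283)
257^141 = 257^(128+8+4+1) ≡ 1 (mod 283).
Result is 1, so (-26/283) = 1.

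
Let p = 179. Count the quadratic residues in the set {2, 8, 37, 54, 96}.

0

(2/179) = -1 → non-residue.
(8/179) = -1 → non-residue.
(37/179) = -1 → non-residue.
(54/179) = -1 → non-residue.
(96/179) = -1 → non-residue.
Total quadratic residues among the 5: 0.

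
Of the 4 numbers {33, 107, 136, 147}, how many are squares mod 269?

(33/269) = -1 → non-residue.
(107/269) = -1 → non-residue.
(136/269) = +1 → QR.
(147/269) = -1 → non-residue.
Total quadratic residues among the 4: 1.

1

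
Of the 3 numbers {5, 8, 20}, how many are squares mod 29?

2

(5/29) = +1 → QR.
(8/29) = -1 → non-residue.
(20/29) = +1 → QR.
Total quadratic residues among the 3: 2.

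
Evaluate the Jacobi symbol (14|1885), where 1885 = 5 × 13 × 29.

Pull out 2: since 1885 ≡ 5 (mod 8), (2/1885) = -1.
Reciprocity: 7 ≡ 3 and 1885 ≡ 1 (mod 4), so (7/1885) = +(1885/7).
Reduce top mod 7: now compute (2/7).
Pull out 2: since 7 ≡ 7 (mod 8), (2/7) = +1.
Reached (1/7) = 1. Collecting the sign flips along the way, the symbol is -1.

-1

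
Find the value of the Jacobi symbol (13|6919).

1

Reciprocity: 13 ≡ 1 and 6919 ≡ 3 (mod 4), so (13/6919) = +(6919/13).
Reduce top mod 13: now compute (3/13).
Reciprocity: 3 ≡ 3 and 13 ≡ 1 (mod 4), so (3/13) = +(13/3).
Reduce top mod 3: now compute (1/3).
Reached (1/3) = 1. Collecting the sign flips along the way, the symbol is +1.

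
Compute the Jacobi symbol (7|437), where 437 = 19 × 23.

-1

Reciprocity: 7 ≡ 3 and 437 ≡ 1 (mod 4), so (7/437) = +(437/7).
Reduce top mod 7: now compute (3/7).
Reciprocity: 3 ≡ 3 and 7 ≡ 3 (mod 4), so (3/7) = −(7/3).
Reduce top mod 3: now compute (1/3).
Reached (1/3) = 1. Collecting the sign flips along the way, the symbol is -1.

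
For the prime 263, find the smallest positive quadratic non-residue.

(2/263) = +1, so 2 is a residue.
(3/263) = +1, so 3 is a residue.
(4/263) = +1, so 4 is a residue.
(5/263) = −1, so 5 is the smallest positive non-residue mod 263.

5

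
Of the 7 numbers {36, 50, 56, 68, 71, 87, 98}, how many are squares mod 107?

3

(36/107) = +1 → QR.
(50/107) = -1 → non-residue.
(56/107) = +1 → QR.
(68/107) = -1 → non-residue.
(71/107) = -1 → non-residue.
(87/107) = +1 → QR.
(98/107) = -1 → non-residue.
Total quadratic residues among the 7: 3.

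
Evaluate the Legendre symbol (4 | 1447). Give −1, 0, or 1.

Pull out 2^2: since 1447 ≡ 7 (mod 8), (2/1447) = +1, so (2/1447)^2 = +1.
Reached (1/1447) = 1. Collecting the sign flips along the way, the symbol is +1.

1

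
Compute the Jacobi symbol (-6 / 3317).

1

First reduce: -6 ≡ 3311 (mod 3317).
Reciprocity: 3311 ≡ 3 and 3317 ≡ 1 (mod 4), so (3311/3317) = +(3317/3311).
Reduce top mod 3311: now compute (6/3311).
Pull out 2: since 3311 ≡ 7 (mod 8), (2/3311) = +1.
Reciprocity: 3 ≡ 3 and 3311 ≡ 3 (mod 4), so (3/3311) = −(3311/3).
Reduce top mod 3: now compute (2/3).
Pull out 2: since 3 ≡ 3 (mod 8), (2/3) = -1.
Reached (1/3) = 1. Collecting the sign flips along the way, the symbol is +1.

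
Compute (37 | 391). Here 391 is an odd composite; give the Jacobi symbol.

Reciprocity: 37 ≡ 1 and 391 ≡ 3 (mod 4), so (37/391) = +(391/37).
Reduce top mod 37: now compute (21/37).
Reciprocity: 21 ≡ 1 and 37 ≡ 1 (mod 4), so (21/37) = +(37/21).
Reduce top mod 21: now compute (16/21).
Pull out 2^4: since 21 ≡ 5 (mod 8), (2/21) = -1, so (2/21)^4 = +1.
Reached (1/21) = 1. Collecting the sign flips along the way, the symbol is +1.

1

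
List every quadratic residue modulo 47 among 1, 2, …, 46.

Square k = 1,…,23 (k and 47−k give the same square):
1²=1, 2²=4, 3²=9, 4²=16, 5²=25, 6²=36, 7²≡2, 8²≡17, 9²≡34, 10²≡6, 11²≡27, 12²≡3, 13²≡28, 14²≡8, 15²≡37, 16²≡21, 17²≡7, 18²≡42, 19²≡32, 20²≡24, 21²≡18, 22²≡14, 23²≡12 (mod 47).
So the quadratic residues mod 47 are {1, 2, 3, 4, 6, 7, 8, 9, 12, 14, 16, 17, 18, 21, 24, 25, 27, 28, 32, 34, 36, 37, 42}.

1 2 3 4 6 7 8 9 12 14 16 17 18 21 24 25 27 28 32 34 36 37 42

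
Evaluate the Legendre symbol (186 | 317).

1

Pull out 2: since 317 ≡ 5 (mod 8), (2/317) = -1.
Reciprocity: 93 ≡ 1 and 317 ≡ 1 (mod 4), so (93/317) = +(317/93).
Reduce top mod 93: now compute (38/93).
Pull out 2: since 93 ≡ 5 (mod 8), (2/93) = -1.
Reciprocity: 19 ≡ 3 and 93 ≡ 1 (mod 4), so (19/93) = +(93/19).
Reduce top mod 19: now compute (17/19).
Reciprocity: 17 ≡ 1 and 19 ≡ 3 (mod 4), so (17/19) = +(19/17).
Reduce top mod 17: now compute (2/17).
Pull out 2: since 17 ≡ 1 (mod 8), (2/17) = +1.
Reached (1/17) = 1. Collecting the sign flips along the way, the symbol is +1.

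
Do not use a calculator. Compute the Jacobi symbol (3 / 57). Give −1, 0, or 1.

0

Reciprocity: 3 ≡ 3 and 57 ≡ 1 (mod 4), so (3/57) = +(57/3).
Reduce top mod 3: now compute (0/3).
Top reduces to 0: gcd > 1, so the symbol is 0.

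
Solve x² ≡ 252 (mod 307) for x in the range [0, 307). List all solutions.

Since 307 ≡ 3 (mod 4), a square root of 252 is 252^((307+1)/4) = 252^77 mod 307.
Repeated squaring: 252^2≡262, 252^4≡183, 252^8≡26, 252^16≡62, 252^32≡160, 252^64≡119 (mod 307).
252^77 = 252^(64+8+4+1) ≡ 49 (mod 307).
Check: 49² = 2401 ≡ 252 (mod 307). The two roots are 49 and 258.

49, 258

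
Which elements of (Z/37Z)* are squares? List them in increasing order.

Square k = 1,…,18 (k and 37−k give the same square):
1²=1, 2²=4, 3²=9, 4²=16, 5²=25, 6²=36, 7²≡12, 8²≡27, 9²≡7, 10²≡26, 11²≡10, 12²≡33, 13²≡21, 14²≡11, 15²≡3, 16²≡34, 17²≡30, 18²≡28 (mod 37).
So the quadratic residues mod 37 are {1, 3, 4, 7, 9, 10, 11, 12, 16, 21, 25, 26, 27, 28, 30, 33, 34, 36}.

1, 3, 4, 7, 9, 10, 11, 12, 16, 21, 25, 26, 27, 28, 30, 33, 34, 36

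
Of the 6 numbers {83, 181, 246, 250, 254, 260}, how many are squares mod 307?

(83/307) = +1 → QR.
(181/307) = +1 → QR.
(246/307) = +1 → QR.
(250/307) = +1 → QR.
(254/307) = -1 → non-residue.
(260/307) = +1 → QR.
Total quadratic residues among the 6: 5.

5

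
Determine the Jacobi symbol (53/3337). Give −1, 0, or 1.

Reciprocity: 53 ≡ 1 and 3337 ≡ 1 (mod 4), so (53/3337) = +(3337/53).
Reduce top mod 53: now compute (51/53).
Reciprocity: 51 ≡ 3 and 53 ≡ 1 (mod 4), so (51/53) = +(53/51).
Reduce top mod 51: now compute (2/51).
Pull out 2: since 51 ≡ 3 (mod 8), (2/51) = -1.
Reached (1/51) = 1. Collecting the sign flips along the way, the symbol is -1.

-1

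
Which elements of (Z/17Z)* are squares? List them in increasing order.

Square k = 1,…,8 (k and 17−k give the same square):
1²=1, 2²=4, 3²=9, 4²=16, 5²≡8, 6²≡2, 7²≡15, 8²≡13 (mod 17).
So the quadratic residues mod 17 are {1, 2, 4, 8, 9, 13, 15, 16}.

1 2 4 8 9 13 15 16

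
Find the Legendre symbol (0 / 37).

Top reduces to 0: gcd > 1, so the symbol is 0.

0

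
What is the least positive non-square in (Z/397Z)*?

(2/397) = −1, so 2 is the smallest positive non-residue mod 397.

2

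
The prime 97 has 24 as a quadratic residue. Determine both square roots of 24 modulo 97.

97 ≡ 1 (mod 4), so we find a root by search.
Trying successive values, 11² = 121 ≡ 24 (mod 97). The other root is 97 − 11 = 86.

11, 86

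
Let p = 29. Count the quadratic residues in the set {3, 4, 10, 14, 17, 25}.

2

(3/29) = -1 → non-residue.
(4/29) = +1 → QR.
(10/29) = -1 → non-residue.
(14/29) = -1 → non-residue.
(17/29) = -1 → non-residue.
(25/29) = +1 → QR.
Total quadratic residues among the 6: 2.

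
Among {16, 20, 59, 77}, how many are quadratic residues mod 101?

3

(16/101) = +1 → QR.
(20/101) = +1 → QR.
(59/101) = -1 → non-residue.
(77/101) = +1 → QR.
Total quadratic residues among the 4: 3.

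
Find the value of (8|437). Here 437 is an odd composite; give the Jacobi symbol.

-1

Pull out 2^3: since 437 ≡ 5 (mod 8), (2/437) = -1, so (2/437)^3 = -1.
Reached (1/437) = 1. Collecting the sign flips along the way, the symbol is -1.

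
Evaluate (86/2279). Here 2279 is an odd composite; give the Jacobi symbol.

0

Pull out 2: since 2279 ≡ 7 (mod 8), (2/2279) = +1.
Reciprocity: 43 ≡ 3 and 2279 ≡ 3 (mod 4), so (43/2279) = −(2279/43).
Reduce top mod 43: now compute (0/43).
Top reduces to 0: gcd > 1, so the symbol is 0.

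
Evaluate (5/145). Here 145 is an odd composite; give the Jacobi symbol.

Reciprocity: 5 ≡ 1 and 145 ≡ 1 (mod 4), so (5/145) = +(145/5).
Reduce top mod 5: now compute (0/5).
Top reduces to 0: gcd > 1, so the symbol is 0.

0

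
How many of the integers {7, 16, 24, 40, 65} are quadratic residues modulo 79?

3

(7/79) = -1 → non-residue.
(16/79) = +1 → QR.
(24/79) = -1 → non-residue.
(40/79) = +1 → QR.
(65/79) = +1 → QR.
Total quadratic residues among the 5: 3.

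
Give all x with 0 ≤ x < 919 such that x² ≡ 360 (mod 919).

Since 919 ≡ 3 (mod 4), a square root of 360 is 360^((919+1)/4) = 360^230 mod 919.
Repeated squaring: 360^2≡21, 360^4≡441, 360^8≡572, 360^16≡20, 360^32≡400, 360^64≡94, 360^128≡565 (mod 919).
360^230 = 360^(128+64+32+4+2) ≡ 546 (mod 919).
Check: 546² = 298116 ≡ 360 (mod 919). The two roots are 373 and 546.

373, 546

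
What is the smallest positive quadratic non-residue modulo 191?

7

(2/191) = +1, so 2 is a residue.
(3/191) = +1, so 3 is a residue.
(4/191) = +1, so 4 is a residue.
(5/191) = +1, so 5 is a residue.
(6/191) = +1, so 6 is a residue.
(7/191) = −1, so 7 is the smallest positive non-residue mod 191.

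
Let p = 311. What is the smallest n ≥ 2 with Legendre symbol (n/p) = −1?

11

(2/311) = +1, so 2 is a residue.
(3/311) = +1, so 3 is a residue.
(4/311) = +1, so 4 is a residue.
(5/311) = +1, so 5 is a residue.
(6/311) = +1, so 6 is a residue.
(7/311) = +1, so 7 is a residue.
(8/311) = +1, so 8 is a residue.
(9/311) = +1, so 9 is a residue.
(10/311) = +1, so 10 is a residue.
(11/311) = −1, so 11 is the smallest positive non-residue mod 311.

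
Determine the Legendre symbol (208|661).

Pull out 2^4: since 661 ≡ 5 (mod 8), (2/661) = -1, so (2/661)^4 = +1.
Reciprocity: 13 ≡ 1 and 661 ≡ 1 (mod 4), so (13/661) = +(661/13).
Reduce top mod 13: now compute (11/13).
Reciprocity: 11 ≡ 3 and 13 ≡ 1 (mod 4), so (11/13) = +(13/11).
Reduce top mod 11: now compute (2/11).
Pull out 2: since 11 ≡ 3 (mod 8), (2/11) = -1.
Reached (1/11) = 1. Collecting the sign flips along the way, the symbol is -1.

-1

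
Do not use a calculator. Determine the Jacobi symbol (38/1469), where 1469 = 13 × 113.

Pull out 2: since 1469 ≡ 5 (mod 8), (2/1469) = -1.
Reciprocity: 19 ≡ 3 and 1469 ≡ 1 (mod 4), so (19/1469) = +(1469/19).
Reduce top mod 19: now compute (6/19).
Pull out 2: since 19 ≡ 3 (mod 8), (2/19) = -1.
Reciprocity: 3 ≡ 3 and 19 ≡ 3 (mod 4), so (3/19) = −(19/3).
Reduce top mod 3: now compute (1/3).
Reached (1/3) = 1. Collecting the sign flips along the way, the symbol is -1.

-1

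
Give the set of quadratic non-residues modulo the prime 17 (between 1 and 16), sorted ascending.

Square k = 1,…,8 (k and 17−k give the same square):
1²=1, 2²=4, 3²=9, 4²=16, 5²≡8, 6²≡2, 7²≡15, 8²≡13 (mod 17).
The residues are {1, 2, 4, 8, 9, 13, 15, 16}; the non-residues are the remaining 8 nonzero classes.

3 5 6 7 10 11 12 14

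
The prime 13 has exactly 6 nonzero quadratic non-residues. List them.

Square k = 1,…,6 (k and 13−k give the same square):
1²=1, 2²=4, 3²=9, 4²≡3, 5²≡12, 6²≡10 (mod 13).
The residues are {1, 3, 4, 9, 10, 12}; the non-residues are the remaining 6 nonzero classes.

2,5,6,7,8,11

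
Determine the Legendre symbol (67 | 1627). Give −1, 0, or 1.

Reciprocity: 67 ≡ 3 and 1627 ≡ 3 (mod 4), so (67/1627) = −(1627/67).
Reduce top mod 67: now compute (19/67).
Reciprocity: 19 ≡ 3 and 67 ≡ 3 (mod 4), so (19/67) = −(67/19).
Reduce top mod 19: now compute (10/19).
Pull out 2: since 19 ≡ 3 (mod 8), (2/19) = -1.
Reciprocity: 5 ≡ 1 and 19 ≡ 3 (mod 4), so (5/19) = +(19/5).
Reduce top mod 5: now compute (4/5).
Pull out 2^2: since 5 ≡ 5 (mod 8), (2/5) = -1, so (2/5)^2 = +1.
Reached (1/5) = 1. Collecting the sign flips along the way, the symbol is -1.

-1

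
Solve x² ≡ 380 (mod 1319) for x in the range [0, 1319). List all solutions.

347, 972

Since 1319 ≡ 3 (mod 4), a square root of 380 is 380^((1319+1)/4) = 380^330 mod 1319.
Repeated squaring: 380^2≡629, 380^4≡1260, 380^8≡843, 380^16≡1027, 380^32≡848, 380^64≡249, 380^128≡8, 380^256≡64 (mod 1319).
380^330 = 380^(256+64+8+2) ≡ 972 (mod 1319).
Check: 972² = 944784 ≡ 380 (mod 1319). The two roots are 347 and 972.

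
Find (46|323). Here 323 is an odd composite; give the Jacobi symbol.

Pull out 2: since 323 ≡ 3 (mod 8), (2/323) = -1.
Reciprocity: 23 ≡ 3 and 323 ≡ 3 (mod 4), so (23/323) = −(323/23).
Reduce top mod 23: now compute (1/23).
Reached (1/23) = 1. Collecting the sign flips along the way, the symbol is +1.

1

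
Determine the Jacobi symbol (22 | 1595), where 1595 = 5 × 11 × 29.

0

Pull out 2: since 1595 ≡ 3 (mod 8), (2/1595) = -1.
Reciprocity: 11 ≡ 3 and 1595 ≡ 3 (mod 4), so (11/1595) = −(1595/11).
Reduce top mod 11: now compute (0/11).
Top reduces to 0: gcd > 1, so the symbol is 0.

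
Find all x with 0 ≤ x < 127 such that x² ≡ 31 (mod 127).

44, 83

Since 127 ≡ 3 (mod 4), a square root of 31 is 31^((127+1)/4) = 31^32 mod 127.
Repeated squaring: 31^2≡72, 31^4≡104, 31^8≡21, 31^16≡60, 31^32≡44 (mod 127).
31^32 = 31^(32) ≡ 44 (mod 127).
Check: 44² = 1936 ≡ 31 (mod 127). The two roots are 44 and 83.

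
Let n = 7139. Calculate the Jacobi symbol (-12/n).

-1

First reduce: -12 ≡ 7127 (mod 7139).
Reciprocity: 7127 ≡ 3 and 7139 ≡ 3 (mod 4), so (7127/7139) = −(7139/7127).
Reduce top mod 7127: now compute (12/7127).
Pull out 2^2: since 7127 ≡ 7 (mod 8), (2/7127) = +1, so (2/7127)^2 = +1.
Reciprocity: 3 ≡ 3 and 7127 ≡ 3 (mod 4), so (3/7127) = −(7127/3).
Reduce top mod 3: now compute (2/3).
Pull out 2: since 3 ≡ 3 (mod 8), (2/3) = -1.
Reached (1/3) = 1. Collecting the sign flips along the way, the symbol is -1.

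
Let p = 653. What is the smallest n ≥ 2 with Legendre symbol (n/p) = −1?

(2/653) = −1, so 2 is the smallest positive non-residue mod 653.

2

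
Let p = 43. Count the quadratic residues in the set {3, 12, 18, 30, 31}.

1

(3/43) = -1 → non-residue.
(12/43) = -1 → non-residue.
(18/43) = -1 → non-residue.
(30/43) = -1 → non-residue.
(31/43) = +1 → QR.
Total quadratic residues among the 5: 1.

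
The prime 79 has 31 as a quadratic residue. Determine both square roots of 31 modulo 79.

Since 79 ≡ 3 (mod 4), a square root of 31 is 31^((79+1)/4) = 31^20 mod 79.
Repeated squaring: 31^2≡13, 31^4≡11, 31^8≡42, 31^16≡26 (mod 79).
31^20 = 31^(16+4) ≡ 49 (mod 79).
Check: 49² = 2401 ≡ 31 (mod 79). The two roots are 30 and 49.

30, 49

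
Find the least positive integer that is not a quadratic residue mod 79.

(2/79) = +1, so 2 is a residue.
(3/79) = −1, so 3 is the smallest positive non-residue mod 79.

3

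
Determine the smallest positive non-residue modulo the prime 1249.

7

(2/1249) = +1, so 2 is a residue.
(3/1249) = +1, so 3 is a residue.
(4/1249) = +1, so 4 is a residue.
(5/1249) = +1, so 5 is a residue.
(6/1249) = +1, so 6 is a residue.
(7/1249) = −1, so 7 is the smallest positive non-residue mod 1249.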